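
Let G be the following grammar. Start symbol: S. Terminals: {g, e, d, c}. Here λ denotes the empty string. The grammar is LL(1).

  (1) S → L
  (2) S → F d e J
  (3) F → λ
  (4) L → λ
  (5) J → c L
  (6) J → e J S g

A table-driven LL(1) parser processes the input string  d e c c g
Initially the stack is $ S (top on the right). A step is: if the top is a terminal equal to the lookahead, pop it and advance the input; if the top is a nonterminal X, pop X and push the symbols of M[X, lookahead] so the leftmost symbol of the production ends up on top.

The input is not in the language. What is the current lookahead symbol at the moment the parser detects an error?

     Stack      Input        Action
  1  $ S        d e c c g $  expand S → F d e J
  2  $ J e d F  d e c c g $  expand F → λ
  3  $ J e d    d e c c g $  match d
  4  $ J e      e c c g $    match e
  5  $ J        c c g $      expand J → c L
  6  $ L c      c c g $      match c
  7  $ L        c g $        error: M[L, c] is empty

c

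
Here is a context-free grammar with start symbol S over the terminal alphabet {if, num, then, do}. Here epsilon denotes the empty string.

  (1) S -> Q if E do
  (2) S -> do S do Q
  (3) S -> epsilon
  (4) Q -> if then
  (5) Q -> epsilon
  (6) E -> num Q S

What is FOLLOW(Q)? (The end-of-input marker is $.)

FIRST(Q) = {epsilon, if}
FIRST(E) = {num}
FIRST(S) = {epsilon, do, if}  (via Q if E do)
FOLLOW(S) includes $ since S is the start symbol.
FOLLOW(E): in S->Q if E do, E is followed by do with FIRST {do}. Thus FOLLOW(E) = {do}.
FOLLOW(S): in S->do S do Q, S is followed by do Q with FIRST {do}; in E->num Q S, the suffix after S is empty, so FOLLOW(S) ⊇ FOLLOW(E) = {do}. Thus FOLLOW(S) = {$, do}.
FOLLOW(Q): in S->Q if E do, Q is followed by if E do with FIRST {if}; in S->do S do Q, the suffix after Q is empty, so FOLLOW(Q) ⊇ FOLLOW(S) = {$, do}; in E->num Q S, Q is followed by S with FIRST {epsilon, do, if}; in E->num Q S, the suffix after Q is nullable, so FOLLOW(Q) ⊇ FOLLOW(E) = {do}. Thus FOLLOW(Q) = {$, do, if}.

{$, do, if}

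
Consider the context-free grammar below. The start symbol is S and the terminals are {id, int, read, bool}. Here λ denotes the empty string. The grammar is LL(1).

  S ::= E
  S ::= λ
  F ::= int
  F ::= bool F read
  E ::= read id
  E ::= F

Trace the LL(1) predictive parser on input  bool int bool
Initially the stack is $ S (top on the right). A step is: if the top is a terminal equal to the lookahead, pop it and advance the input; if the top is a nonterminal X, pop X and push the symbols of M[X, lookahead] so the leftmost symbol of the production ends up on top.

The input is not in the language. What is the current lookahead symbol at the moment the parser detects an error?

     Stack          Input            Action
  1  $ S            bool int bool $  expand S ::= E
  2  $ E            bool int bool $  expand E ::= F
  3  $ F            bool int bool $  expand F ::= bool F read
  4  $ read F bool  bool int bool $  match bool
  5  $ read F       int bool $       expand F ::= int
  6  $ read int     int bool $       match int
  7  $ read         bool $           error: top is terminal read but lookahead is bool

bool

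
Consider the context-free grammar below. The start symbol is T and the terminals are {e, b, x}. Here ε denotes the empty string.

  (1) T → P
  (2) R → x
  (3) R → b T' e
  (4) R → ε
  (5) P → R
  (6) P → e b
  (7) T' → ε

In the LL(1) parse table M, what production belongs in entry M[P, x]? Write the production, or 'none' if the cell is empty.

FIRST(R): from R→x we get {x}; from R→b T' e we get {b}; from R→ε we get {ε}. So FIRST(R) = {ε, b, x}.
FIRST(T'): from T'→ε we get {ε}. So FIRST(T') = {ε}.
FIRST(P): from P→R we get {ε, b, x}; from P→e b we get {e}. So FIRST(P) = {ε, b, e, x}.
FIRST(T): from T→P we get {ε, b, e, x}. So FIRST(T) = {ε, b, e, x}.
FOLLOW(T) includes $ since T is the start symbol.
FOLLOW(T): T appears on no right-hand side. Thus FOLLOW(T) = {$}.
FOLLOW(P): in T→P, the suffix after P is empty, so FOLLOW(P) ⊇ FOLLOW(T) = {$}. Thus FOLLOW(P) = {$}.
For P → R: FIRST(R) = {ε, b, x}, so it goes in M[P, t] for t ∈ {b, x}; since ε ∈ FIRST, also for every t ∈ FOLLOW(P) = {$}.
For P → e b: FIRST(e b) = {e}, so it goes in M[P, t] for t ∈ {e}.

P → R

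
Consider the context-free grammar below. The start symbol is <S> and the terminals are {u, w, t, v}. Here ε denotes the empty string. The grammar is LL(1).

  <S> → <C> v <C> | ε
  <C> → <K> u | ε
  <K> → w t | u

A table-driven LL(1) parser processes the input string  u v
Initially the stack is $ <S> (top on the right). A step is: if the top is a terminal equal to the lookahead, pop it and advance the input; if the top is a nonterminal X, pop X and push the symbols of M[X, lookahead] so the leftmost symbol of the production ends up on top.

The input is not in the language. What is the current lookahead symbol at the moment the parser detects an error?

v

     Stack          Input  Action
  1  $ <S>          u v $  expand <S> → <C> v <C>
  2  $ <C> v <C>    u v $  expand <C> → <K> u
  3  $ <C> v u <K>  u v $  expand <K> → u
  4  $ <C> v u u    u v $  match u
  5  $ <C> v u      v $    error: top is terminal u but lookahead is v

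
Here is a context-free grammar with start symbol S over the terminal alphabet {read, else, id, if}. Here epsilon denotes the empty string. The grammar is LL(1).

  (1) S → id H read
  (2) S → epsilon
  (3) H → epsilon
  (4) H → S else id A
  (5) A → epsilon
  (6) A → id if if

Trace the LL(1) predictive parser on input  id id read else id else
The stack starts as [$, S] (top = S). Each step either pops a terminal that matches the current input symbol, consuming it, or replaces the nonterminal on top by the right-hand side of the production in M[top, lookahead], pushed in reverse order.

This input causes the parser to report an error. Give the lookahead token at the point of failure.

step 1: stack=$ S  input=id id read else id else $  — expand S → id H read
step 2: stack=$ read H id  input=id id read else id else $  — match id
step 3: stack=$ read H  input=id read else id else $  — expand H → S else id A
step 4: stack=$ read A id else S  input=id read else id else $  — expand S → id H read
step 5: stack=$ read A id else read H id  input=id read else id else $  — match id
step 6: stack=$ read A id else read H  input=read else id else $  — expand H → epsilon
step 7: stack=$ read A id else read  input=read else id else $  — match read
step 8: stack=$ read A id else  input=else id else $  — match else
step 9: stack=$ read A id  input=id else $  — match id
step 10: stack=$ read A  input=else $  — error: M[A, else] is empty

else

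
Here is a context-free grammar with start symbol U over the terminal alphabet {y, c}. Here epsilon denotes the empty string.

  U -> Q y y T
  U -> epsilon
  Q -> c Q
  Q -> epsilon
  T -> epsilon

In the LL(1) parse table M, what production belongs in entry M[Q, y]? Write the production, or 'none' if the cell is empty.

FIRST(Q): from Q->c Q we get {c}; from Q->epsilon we get {epsilon}. So FIRST(Q) = {epsilon, c}.
FIRST(T): from T->epsilon we get {epsilon}. So FIRST(T) = {epsilon}.
FIRST(U): from U->Q y y T we get {c, y}; from U->epsilon we get {epsilon}. So FIRST(U) = {epsilon, c, y}.
FOLLOW(U) includes $ since U is the start symbol.
FOLLOW(Q): in U->Q y y T, Q is followed by y y T with FIRST {y}; in Q->c Q, the suffix after Q is empty (adds nothing new). Thus FOLLOW(Q) = {y}.
For Q -> c Q: FIRST(c Q) = {c}, so it goes in M[Q, t] for t ∈ {c}.
For Q -> epsilon: FIRST(epsilon) = {epsilon}, so it goes in M[Q, t] for t ∈ {}; since epsilon ∈ FIRST, also for every t ∈ FOLLOW(Q) = {y}.

Q -> epsilon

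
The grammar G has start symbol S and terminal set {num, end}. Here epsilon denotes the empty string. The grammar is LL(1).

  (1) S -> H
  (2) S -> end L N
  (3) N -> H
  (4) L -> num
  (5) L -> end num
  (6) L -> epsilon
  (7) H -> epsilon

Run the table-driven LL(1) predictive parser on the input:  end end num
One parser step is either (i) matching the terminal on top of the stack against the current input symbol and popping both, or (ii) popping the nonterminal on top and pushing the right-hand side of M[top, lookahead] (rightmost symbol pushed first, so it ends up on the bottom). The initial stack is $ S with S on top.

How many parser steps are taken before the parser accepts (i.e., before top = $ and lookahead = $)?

7

step 1: stack=$ S  input=end end num $  — expand S -> end L N
step 2: stack=$ N L end  input=end end num $  — match end
step 3: stack=$ N L  input=end num $  — expand L -> end num
step 4: stack=$ N num end  input=end num $  — match end
step 5: stack=$ N num  input=num $  — match num
step 6: stack=$ N  input=$  — expand N -> H
step 7: stack=$ H  input=$  — expand H -> epsilon
Accept reached after 7 steps.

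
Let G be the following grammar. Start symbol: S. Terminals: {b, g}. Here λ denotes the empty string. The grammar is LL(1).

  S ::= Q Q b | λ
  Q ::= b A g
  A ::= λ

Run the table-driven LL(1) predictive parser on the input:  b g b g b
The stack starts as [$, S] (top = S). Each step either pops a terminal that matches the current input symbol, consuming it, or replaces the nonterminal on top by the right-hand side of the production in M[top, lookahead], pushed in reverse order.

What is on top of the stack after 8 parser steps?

g

step 1: stack=$ S  input=b g b g b $  — expand S ::= Q Q b
step 2: stack=$ b Q Q  input=b g b g b $  — expand Q ::= b A g
step 3: stack=$ b Q g A b  input=b g b g b $  — match b
step 4: stack=$ b Q g A  input=g b g b $  — expand A ::= λ
step 5: stack=$ b Q g  input=g b g b $  — match g
step 6: stack=$ b Q  input=b g b $  — expand Q ::= b A g
step 7: stack=$ b g A b  input=b g b $  — match b
step 8: stack=$ b g A  input=g b $  — expand A ::= λ
Stack after step 8: $ b g (top = g).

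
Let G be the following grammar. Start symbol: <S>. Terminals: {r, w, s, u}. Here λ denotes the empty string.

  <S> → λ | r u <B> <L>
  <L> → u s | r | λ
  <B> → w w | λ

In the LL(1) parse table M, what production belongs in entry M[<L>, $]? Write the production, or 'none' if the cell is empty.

<L> → λ

FIRST(<S>): from <S>→λ we get {λ}; from <S>→r u <B> <L> we get {r}. So FIRST(<S>) = {λ, r}.
FIRST(<L>): from <L>→u s we get {u}; from <L>→r we get {r}; from <L>→λ we get {λ}. So FIRST(<L>) = {λ, r, u}.
FIRST(<B>): from <B>→w w we get {w}; from <B>→λ we get {λ}. So FIRST(<B>) = {λ, w}.
FOLLOW(<S>) includes $ since <S> is the start symbol.
FOLLOW(<S>): <S> appears on no right-hand side. Thus FOLLOW(<S>) = {$}.
FOLLOW(<L>): in <S>→r u <B> <L>, the suffix after <L> is empty, so FOLLOW(<L>) ⊇ FOLLOW(<S>) = {$}. Thus FOLLOW(<L>) = {$}.
For <L> → u s: FIRST(u s) = {u}, so it goes in M[<L>, t] for t ∈ {u}.
For <L> → r: FIRST(r) = {r}, so it goes in M[<L>, t] for t ∈ {r}.
For <L> → λ: FIRST(λ) = {λ}, so it goes in M[<L>, t] for t ∈ {}; since λ ∈ FIRST, also for every t ∈ FOLLOW(<L>) = {$}.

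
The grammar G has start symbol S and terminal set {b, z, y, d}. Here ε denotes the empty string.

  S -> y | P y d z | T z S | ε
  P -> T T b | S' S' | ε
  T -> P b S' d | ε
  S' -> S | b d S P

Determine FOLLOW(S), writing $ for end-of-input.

{$, b, d, y, z}

FIRST(S) = {ε, b, y, z}  (via P y d z, T z S)
FIRST(S') = {ε, b, y, z}  (via S)
FIRST(P) = {ε, b, y, z}  (via T T b, S' S')
FIRST(T) = {ε, b, y, z}  (via P b S' d)
FOLLOW(S) includes $ since S is the start symbol.
FOLLOW(T): in S->T z S, T is followed by z S with FIRST {z}; in P->T T b (occurrence 1), T is followed by T b with FIRST {b, y, z}; in P->T T b (occurrence 2), T is followed by b with FIRST {b}. Thus FOLLOW(T) = {b, y, z}.
FOLLOW(S): in S->T z S, the suffix after S is empty (adds nothing new); in S'->S, the suffix after S is empty, so FOLLOW(S) ⊇ FOLLOW(S') = {b, d, y, z}; in S'->b d S P, S is followed by P with FIRST {ε, b, y, z}; in S'->b d S P, the suffix after S is nullable, so FOLLOW(S) ⊇ FOLLOW(S') = {b, d, y, z}. Thus FOLLOW(S) = {$, b, d, y, z}.
FOLLOW(P): in S->P y d z, P is followed by y d z with FIRST {y}; in T->P b S' d, P is followed by b S' d with FIRST {b}; in S'->b d S P, the suffix after P is empty, so FOLLOW(P) ⊇ FOLLOW(S') = {b, d, y, z}. Thus FOLLOW(P) = {b, d, y, z}.
FOLLOW(S'): in P->S' S' (occurrence 1), S' is followed by S' with FIRST {ε, b, y, z}; in P->S' S' (occurrence 1), the suffix after S' is nullable, so FOLLOW(S') ⊇ FOLLOW(P) = {b, d, y, z}; in P->S' S' (occurrence 2), the suffix after S' is empty, so FOLLOW(S') ⊇ FOLLOW(P) = {b, d, y, z}; in T->P b S' d, S' is followed by d with FIRST {d}. Thus FOLLOW(S') = {b, d, y, z}.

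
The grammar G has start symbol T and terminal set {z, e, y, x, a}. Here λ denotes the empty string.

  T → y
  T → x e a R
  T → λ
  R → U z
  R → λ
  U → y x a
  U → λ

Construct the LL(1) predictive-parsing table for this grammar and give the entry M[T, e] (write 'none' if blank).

none

FIRST(T) = {λ, x, y}
FIRST(U) = {λ, y}
FIRST(R) = {λ, y, z}  (via U z)
FOLLOW(T) includes $ since T is the start symbol.
FOLLOW(T): T appears on no right-hand side. Thus FOLLOW(T) = {$}.
For T → y: FIRST(y) = {y}, so it goes in M[T, t] for t ∈ {y}.
For T → x e a R: FIRST(x e a R) = {x}, so it goes in M[T, t] for t ∈ {x}.
For T → λ: FIRST(λ) = {λ}, so it goes in M[T, t] for t ∈ {}; since λ ∈ FIRST, also for every t ∈ FOLLOW(T) = {$}.
None of these place a production in M[T, e].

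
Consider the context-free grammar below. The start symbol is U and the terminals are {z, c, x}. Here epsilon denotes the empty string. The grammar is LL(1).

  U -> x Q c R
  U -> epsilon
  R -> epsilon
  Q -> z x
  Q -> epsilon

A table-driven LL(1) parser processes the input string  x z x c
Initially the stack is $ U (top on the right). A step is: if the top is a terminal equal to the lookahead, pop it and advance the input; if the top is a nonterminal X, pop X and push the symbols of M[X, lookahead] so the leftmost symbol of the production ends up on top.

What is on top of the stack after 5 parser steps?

c

     Stack      Input      Action
  1  $ U        x z x c $  expand U -> x Q c R
  2  $ R c Q x  x z x c $  match x
  3  $ R c Q    z x c $    expand Q -> z x
  4  $ R c x z  z x c $    match z
  5  $ R c x    x c $      match x
Stack after step 5: $ R c (top = c).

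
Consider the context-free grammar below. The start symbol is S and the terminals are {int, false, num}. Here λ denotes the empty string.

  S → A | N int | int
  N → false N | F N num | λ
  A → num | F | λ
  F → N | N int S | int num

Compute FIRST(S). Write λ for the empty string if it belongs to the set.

FIRST(S) = {λ, false, int, num}  (via A, N int)
FIRST(N) = {λ, false, int, num}  (via F N num)
FIRST(F) = {λ, false, int, num}  (via N, N int S)
FIRST(A) = {λ, false, int, num}  (via F)

{λ, false, int, num}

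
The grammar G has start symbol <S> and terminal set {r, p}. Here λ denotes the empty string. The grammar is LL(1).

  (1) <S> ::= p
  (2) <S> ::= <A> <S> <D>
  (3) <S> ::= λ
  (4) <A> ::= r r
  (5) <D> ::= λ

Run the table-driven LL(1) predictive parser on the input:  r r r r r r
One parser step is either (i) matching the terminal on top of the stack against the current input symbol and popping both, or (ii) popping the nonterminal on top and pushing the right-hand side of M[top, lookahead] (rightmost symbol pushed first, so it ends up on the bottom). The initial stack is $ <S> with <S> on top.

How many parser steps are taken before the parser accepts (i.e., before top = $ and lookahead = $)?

16

step 1: stack=$ <S>  input=r r r r r r $  — expand <S> ::= <A> <S> <D>
step 2: stack=$ <D> <S> <A>  input=r r r r r r $  — expand <A> ::= r r
step 3: stack=$ <D> <S> r r  input=r r r r r r $  — match r
step 4: stack=$ <D> <S> r  input=r r r r r $  — match r
step 5: stack=$ <D> <S>  input=r r r r $  — expand <S> ::= <A> <S> <D>
step 6: stack=$ <D> <D> <S> <A>  input=r r r r $  — expand <A> ::= r r
step 7: stack=$ <D> <D> <S> r r  input=r r r r $  — match r
step 8: stack=$ <D> <D> <S> r  input=r r r $  — match r
step 9: stack=$ <D> <D> <S>  input=r r $  — expand <S> ::= <A> <S> <D>
step 10: stack=$ <D> <D> <D> <S> <A>  input=r r $  — expand <A> ::= r r
step 11: stack=$ <D> <D> <D> <S> r r  input=r r $  — match r
step 12: stack=$ <D> <D> <D> <S> r  input=r $  — match r
step 13: stack=$ <D> <D> <D> <S>  input=$  — expand <S> ::= λ
step 14: stack=$ <D> <D> <D>  input=$  — expand <D> ::= λ
step 15: stack=$ <D> <D>  input=$  — expand <D> ::= λ
step 16: stack=$ <D>  input=$  — expand <D> ::= λ
Accept reached after 16 steps.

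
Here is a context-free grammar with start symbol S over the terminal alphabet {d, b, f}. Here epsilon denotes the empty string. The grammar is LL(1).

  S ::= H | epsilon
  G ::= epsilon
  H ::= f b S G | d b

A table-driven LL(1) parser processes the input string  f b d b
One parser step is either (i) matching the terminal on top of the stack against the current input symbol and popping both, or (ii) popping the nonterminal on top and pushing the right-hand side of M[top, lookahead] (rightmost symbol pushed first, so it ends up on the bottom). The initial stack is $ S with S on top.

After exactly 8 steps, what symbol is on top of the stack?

step 1: stack=$ S  input=f b d b $  — expand S ::= H
step 2: stack=$ H  input=f b d b $  — expand H ::= f b S G
step 3: stack=$ G S b f  input=f b d b $  — match f
step 4: stack=$ G S b  input=b d b $  — match b
step 5: stack=$ G S  input=d b $  — expand S ::= H
step 6: stack=$ G H  input=d b $  — expand H ::= d b
step 7: stack=$ G b d  input=d b $  — match d
step 8: stack=$ G b  input=b $  — match b
Stack after step 8: $ G (top = G).

G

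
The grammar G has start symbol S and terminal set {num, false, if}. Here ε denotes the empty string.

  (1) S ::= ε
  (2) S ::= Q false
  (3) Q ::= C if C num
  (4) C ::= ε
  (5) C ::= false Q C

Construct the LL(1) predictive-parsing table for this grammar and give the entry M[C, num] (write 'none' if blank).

C ::= ε

FIRST(C): from C::=ε we get {ε}; from C::=false Q C we get {false}. So FIRST(C) = {ε, false}.
FIRST(Q): from Q::=C if C num we get {false, if}. So FIRST(Q) = {false, if}.
FIRST(S): from S::=ε we get {ε}; from S::=Q false we get {false, if}. So FIRST(S) = {ε, false, if}.
FOLLOW(S) includes $ since S is the start symbol.
FOLLOW(C): in Q::=C if C num (occurrence 1), C is followed by if C num with FIRST {if}; in Q::=C if C num (occurrence 2), C is followed by num with FIRST {num}; in C::=false Q C, the suffix after C is empty (adds nothing new). Thus FOLLOW(C) = {if, num}.
For C ::= ε: FIRST(ε) = {ε}, so it goes in M[C, t] for t ∈ {}; since ε ∈ FIRST, also for every t ∈ FOLLOW(C) = {if, num}.
For C ::= false Q C: FIRST(false Q C) = {false}, so it goes in M[C, t] for t ∈ {false}.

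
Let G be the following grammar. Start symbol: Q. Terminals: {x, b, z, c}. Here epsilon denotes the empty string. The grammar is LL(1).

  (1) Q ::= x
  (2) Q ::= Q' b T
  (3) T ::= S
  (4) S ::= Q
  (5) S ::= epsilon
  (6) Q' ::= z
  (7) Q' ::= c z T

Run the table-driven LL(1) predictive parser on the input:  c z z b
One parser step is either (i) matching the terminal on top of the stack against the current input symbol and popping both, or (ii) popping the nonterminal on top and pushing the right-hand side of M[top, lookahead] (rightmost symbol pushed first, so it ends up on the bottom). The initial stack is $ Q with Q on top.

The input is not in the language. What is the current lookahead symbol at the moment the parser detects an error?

$

step 1: stack=$ Q  input=c z z b $  — expand Q ::= Q' b T
step 2: stack=$ T b Q'  input=c z z b $  — expand Q' ::= c z T
step 3: stack=$ T b T z c  input=c z z b $  — match c
step 4: stack=$ T b T z  input=z z b $  — match z
step 5: stack=$ T b T  input=z b $  — expand T ::= S
step 6: stack=$ T b S  input=z b $  — expand S ::= Q
step 7: stack=$ T b Q  input=z b $  — expand Q ::= Q' b T
step 8: stack=$ T b T b Q'  input=z b $  — expand Q' ::= z
step 9: stack=$ T b T b z  input=z b $  — match z
step 10: stack=$ T b T b  input=b $  — match b
step 11: stack=$ T b T  input=$  — expand T ::= S
step 12: stack=$ T b S  input=$  — expand S ::= epsilon
step 13: stack=$ T b  input=$  — error: top is terminal b but lookahead is $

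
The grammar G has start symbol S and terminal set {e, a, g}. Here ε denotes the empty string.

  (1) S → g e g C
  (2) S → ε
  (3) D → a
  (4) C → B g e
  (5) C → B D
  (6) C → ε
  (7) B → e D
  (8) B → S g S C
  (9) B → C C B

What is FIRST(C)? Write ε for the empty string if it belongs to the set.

FIRST(S) = {ε, g}
FIRST(D) = {a}
FIRST(C) = {ε, e, g}  (via B g e, B D)
FIRST(B) = {e, g}  (via S g S C, C C B)

{ε, e, g}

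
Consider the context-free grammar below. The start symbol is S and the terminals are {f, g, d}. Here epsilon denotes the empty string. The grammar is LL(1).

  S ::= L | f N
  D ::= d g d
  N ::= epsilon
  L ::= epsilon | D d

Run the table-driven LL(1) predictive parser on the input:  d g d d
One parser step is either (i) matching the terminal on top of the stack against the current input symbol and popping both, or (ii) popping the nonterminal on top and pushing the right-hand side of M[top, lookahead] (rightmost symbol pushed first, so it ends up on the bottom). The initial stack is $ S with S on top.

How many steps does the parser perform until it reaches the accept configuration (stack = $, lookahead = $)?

     Stack      Input      Action
  1  $ S        d g d d $  expand S ::= L
  2  $ L        d g d d $  expand L ::= D d
  3  $ d D      d g d d $  expand D ::= d g d
  4  $ d d g d  d g d d $  match d
  5  $ d d g    g d d $    match g
  6  $ d d      d d $      match d
  7  $ d        d $        match d
Accept reached after 7 steps.

7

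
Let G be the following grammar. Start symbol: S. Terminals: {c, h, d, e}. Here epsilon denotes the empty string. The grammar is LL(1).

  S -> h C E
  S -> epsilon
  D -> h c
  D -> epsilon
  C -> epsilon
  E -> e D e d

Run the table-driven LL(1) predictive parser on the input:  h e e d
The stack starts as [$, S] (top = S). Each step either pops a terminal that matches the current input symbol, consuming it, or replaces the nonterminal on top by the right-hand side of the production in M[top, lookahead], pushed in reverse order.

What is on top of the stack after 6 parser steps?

e

     Stack      Input      Action
  1  $ S        h e e d $  expand S -> h C E
  2  $ E C h    h e e d $  match h
  3  $ E C      e e d $    expand C -> epsilon
  4  $ E        e e d $    expand E -> e D e d
  5  $ d e D e  e e d $    match e
  6  $ d e D    e d $      expand D -> epsilon
Stack after step 6: $ d e (top = e).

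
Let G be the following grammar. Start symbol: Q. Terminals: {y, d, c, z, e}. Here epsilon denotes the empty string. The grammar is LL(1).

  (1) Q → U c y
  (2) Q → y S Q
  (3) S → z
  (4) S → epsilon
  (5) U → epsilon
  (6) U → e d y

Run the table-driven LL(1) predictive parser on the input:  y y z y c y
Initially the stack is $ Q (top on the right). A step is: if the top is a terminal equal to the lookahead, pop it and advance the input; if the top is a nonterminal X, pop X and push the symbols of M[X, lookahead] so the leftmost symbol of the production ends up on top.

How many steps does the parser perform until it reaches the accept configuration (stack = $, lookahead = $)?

step 1: stack=$ Q  input=y y z y c y $  — expand Q → y S Q
step 2: stack=$ Q S y  input=y y z y c y $  — match y
step 3: stack=$ Q S  input=y z y c y $  — expand S → epsilon
step 4: stack=$ Q  input=y z y c y $  — expand Q → y S Q
step 5: stack=$ Q S y  input=y z y c y $  — match y
step 6: stack=$ Q S  input=z y c y $  — expand S → z
step 7: stack=$ Q z  input=z y c y $  — match z
step 8: stack=$ Q  input=y c y $  — expand Q → y S Q
step 9: stack=$ Q S y  input=y c y $  — match y
step 10: stack=$ Q S  input=c y $  — expand S → epsilon
step 11: stack=$ Q  input=c y $  — expand Q → U c y
step 12: stack=$ y c U  input=c y $  — expand U → epsilon
step 13: stack=$ y c  input=c y $  — match c
step 14: stack=$ y  input=y $  — match y
Accept reached after 14 steps.

14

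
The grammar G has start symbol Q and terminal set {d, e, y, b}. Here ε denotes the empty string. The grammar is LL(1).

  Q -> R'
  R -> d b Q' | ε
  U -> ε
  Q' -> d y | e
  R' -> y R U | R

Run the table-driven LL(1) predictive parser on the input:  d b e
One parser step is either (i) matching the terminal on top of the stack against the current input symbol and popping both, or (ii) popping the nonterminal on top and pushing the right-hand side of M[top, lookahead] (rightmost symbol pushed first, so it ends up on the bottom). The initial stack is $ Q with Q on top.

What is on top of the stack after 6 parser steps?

     Stack     Input    Action
  1  $ Q       d b e $  expand Q -> R'
  2  $ R'      d b e $  expand R' -> R
  3  $ R       d b e $  expand R -> d b Q'
  4  $ Q' b d  d b e $  match d
  5  $ Q' b    b e $    match b
  6  $ Q'      e $      expand Q' -> e
Stack after step 6: $ e (top = e).

e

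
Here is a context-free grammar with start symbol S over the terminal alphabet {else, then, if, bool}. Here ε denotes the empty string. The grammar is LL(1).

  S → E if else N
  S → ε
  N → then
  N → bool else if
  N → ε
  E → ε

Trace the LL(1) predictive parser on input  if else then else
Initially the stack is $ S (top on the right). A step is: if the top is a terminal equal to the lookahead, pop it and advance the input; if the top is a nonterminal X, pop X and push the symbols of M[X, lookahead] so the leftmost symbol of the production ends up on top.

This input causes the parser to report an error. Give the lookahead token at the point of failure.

else

step 1: stack=$ S  input=if else then else $  — expand S → E if else N
step 2: stack=$ N else if E  input=if else then else $  — expand E → ε
step 3: stack=$ N else if  input=if else then else $  — match if
step 4: stack=$ N else  input=else then else $  — match else
step 5: stack=$ N  input=then else $  — expand N → then
step 6: stack=$ then  input=then else $  — match then
step 7: stack=$  input=else $  — error: stack empty but input remains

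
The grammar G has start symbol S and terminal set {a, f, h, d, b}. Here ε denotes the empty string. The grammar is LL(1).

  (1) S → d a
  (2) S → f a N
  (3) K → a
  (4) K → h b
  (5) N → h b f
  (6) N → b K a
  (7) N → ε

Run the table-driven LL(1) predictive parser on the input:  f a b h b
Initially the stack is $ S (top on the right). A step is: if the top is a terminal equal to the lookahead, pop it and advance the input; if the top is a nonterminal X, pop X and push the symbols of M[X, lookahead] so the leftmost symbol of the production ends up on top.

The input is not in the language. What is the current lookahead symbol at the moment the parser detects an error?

     Stack    Input        Action
  1  $ S      f a b h b $  expand S → f a N
  2  $ N a f  f a b h b $  match f
  3  $ N a    a b h b $    match a
  4  $ N      b h b $      expand N → b K a
  5  $ a K b  b h b $      match b
  6  $ a K    h b $        expand K → h b
  7  $ a b h  h b $        match h
  8  $ a b    b $          match b
  9  $ a      $            error: top is terminal a but lookahead is $

$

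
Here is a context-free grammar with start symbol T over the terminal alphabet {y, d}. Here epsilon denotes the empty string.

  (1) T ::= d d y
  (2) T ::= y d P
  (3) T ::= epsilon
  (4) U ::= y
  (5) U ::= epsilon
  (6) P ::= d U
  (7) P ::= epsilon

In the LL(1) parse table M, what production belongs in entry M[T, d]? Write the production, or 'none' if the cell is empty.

FIRST(T) = {epsilon, d, y}
FIRST(U) = {epsilon, y}
FIRST(P) = {epsilon, d}
FOLLOW(T) includes $ since T is the start symbol.
FOLLOW(T): T appears on no right-hand side. Thus FOLLOW(T) = {$}.
For T ::= d d y: FIRST(d d y) = {d}, so it goes in M[T, t] for t ∈ {d}.
For T ::= y d P: FIRST(y d P) = {y}, so it goes in M[T, t] for t ∈ {y}.
For T ::= epsilon: FIRST(epsilon) = {epsilon}, so it goes in M[T, t] for t ∈ {}; since epsilon ∈ FIRST, also for every t ∈ FOLLOW(T) = {$}.

T ::= d d y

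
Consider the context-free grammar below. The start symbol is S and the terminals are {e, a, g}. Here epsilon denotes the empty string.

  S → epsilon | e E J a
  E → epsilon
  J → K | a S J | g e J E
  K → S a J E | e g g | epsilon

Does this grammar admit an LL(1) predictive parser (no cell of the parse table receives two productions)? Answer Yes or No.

FIRST(S) = {epsilon, e}
FIRST(E) = {epsilon}
FIRST(J) = {epsilon, a, e, g}
FIRST(K) = {epsilon, a, e}
FOLLOW(S) = {$, a, e, g}
FOLLOW(E) = {a, e, g}
FOLLOW(J) = {a}
FOLLOW(K) = {a}
Cell M[J, a] receives both J → K and J → a S J — the grammar is not LL(1).

No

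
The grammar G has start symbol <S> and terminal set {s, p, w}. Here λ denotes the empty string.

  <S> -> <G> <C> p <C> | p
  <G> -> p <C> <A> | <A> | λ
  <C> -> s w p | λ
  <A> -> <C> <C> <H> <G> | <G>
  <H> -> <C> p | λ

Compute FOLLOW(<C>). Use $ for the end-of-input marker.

{$, p, s}

FIRST(<C>) = {λ, s}
FIRST(<H>) = {λ, p, s}  (via <C> p)
FIRST(<S>) = {p, s}  (via <G> <C> p <C>)
FIRST(<G>) = {λ, p, s}  (via <A>)
FIRST(<A>) = {λ, p, s}  (via <C> <C> <H> <G>, <G>)
FOLLOW(<S>) includes $ since <S> is the start symbol.
FOLLOW(<S>): <S> appears on no right-hand side. Thus FOLLOW(<S>) = {$}.
FOLLOW(<G>): in <S>-><G> <C> p <C>, <G> is followed by <C> p <C> with FIRST {p, s}; in <A>-><C> <C> <H> <G>, the suffix after <G> is empty, so FOLLOW(<G>) ⊇ FOLLOW(<A>) = {p, s}; in <A>-><G>, the suffix after <G> is empty, so FOLLOW(<G>) ⊇ FOLLOW(<A>) = {p, s}. Thus FOLLOW(<G>) = {p, s}.
FOLLOW(<A>): in <G>->p <C> <A>, the suffix after <A> is empty, so FOLLOW(<A>) ⊇ FOLLOW(<G>) = {p, s}; in <G>-><A>, the suffix after <A> is empty, so FOLLOW(<A>) ⊇ FOLLOW(<G>) = {p, s}. Thus FOLLOW(<A>) = {p, s}.
FOLLOW(<C>): in <S>-><G> <C> p <C> (occurrence 1), <C> is followed by p <C> with FIRST {p}; in <S>-><G> <C> p <C> (occurrence 2), the suffix after <C> is empty, so FOLLOW(<C>) ⊇ FOLLOW(<S>) = {$}; in <G>->p <C> <A>, <C> is followed by <A> with FIRST {λ, p, s}; in <G>->p <C> <A>, the suffix after <C> is nullable, so FOLLOW(<C>) ⊇ FOLLOW(<G>) = {p, s}; in <A>-><C> <C> <H> <G> (occurrence 1), <C> is followed by <C> <H> <G> with FIRST {λ, p, s}; in <A>-><C> <C> <H> <G> (occurrence 1), the suffix after <C> is nullable, so FOLLOW(<C>) ⊇ FOLLOW(<A>) = {p, s}; in <A>-><C> <C> <H> <G> (occurrence 2), <C> is followed by <H> <G> with FIRST {λ, p, s}; in <A>-><C> <C> <H> <G> (occurrence 2), the suffix after <C> is nullable, so FOLLOW(<C>) ⊇ FOLLOW(<A>) = {p, s}; in <H>-><C> p, <C> is followed by p with FIRST {p}. Thus FOLLOW(<C>) = {$, p, s}.
FOLLOW(<H>): in <A>-><C> <C> <H> <G>, <H> is followed by <G> with FIRST {λ, p, s}; in <A>-><C> <C> <H> <G>, the suffix after <H> is nullable, so FOLLOW(<H>) ⊇ FOLLOW(<A>) = {p, s}. Thus FOLLOW(<H>) = {p, s}.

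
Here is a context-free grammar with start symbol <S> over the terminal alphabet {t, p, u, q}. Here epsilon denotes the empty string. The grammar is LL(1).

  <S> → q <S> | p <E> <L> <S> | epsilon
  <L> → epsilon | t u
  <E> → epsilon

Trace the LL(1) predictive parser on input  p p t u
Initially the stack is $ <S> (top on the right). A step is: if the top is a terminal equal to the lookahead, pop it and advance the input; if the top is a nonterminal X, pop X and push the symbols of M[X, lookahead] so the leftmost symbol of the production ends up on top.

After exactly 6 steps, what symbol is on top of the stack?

<E>

     Stack            Input      Action
  1  $ <S>            p p t u $  expand <S> → p <E> <L> <S>
  2  $ <S> <L> <E> p  p p t u $  match p
  3  $ <S> <L> <E>    p t u $    expand <E> → epsilon
  4  $ <S> <L>        p t u $    expand <L> → epsilon
  5  $ <S>            p t u $    expand <S> → p <E> <L> <S>
  6  $ <S> <L> <E> p  p t u $    match p
Stack after step 6: $ <S> <L> <E> (top = <E>).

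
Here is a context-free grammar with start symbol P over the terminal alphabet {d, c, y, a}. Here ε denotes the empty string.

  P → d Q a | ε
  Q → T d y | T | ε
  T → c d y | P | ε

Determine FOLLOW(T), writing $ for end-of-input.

{a, d}

FIRST(P) = {ε, d}
FIRST(T) = {ε, c, d}  (via P)
FIRST(Q) = {ε, c, d}  (via T d y, T)
FOLLOW(P) includes $ since P is the start symbol.
FOLLOW(Q): in P→d Q a, Q is followed by a with FIRST {a}. Thus FOLLOW(Q) = {a}.
FOLLOW(T): in Q→T d y, T is followed by d y with FIRST {d}; in Q→T, the suffix after T is empty, so FOLLOW(T) ⊇ FOLLOW(Q) = {a}. Thus FOLLOW(T) = {a, d}.
FOLLOW(P): in T→P, the suffix after P is empty, so FOLLOW(P) ⊇ FOLLOW(T) = {a, d}. Thus FOLLOW(P) = {$, a, d}.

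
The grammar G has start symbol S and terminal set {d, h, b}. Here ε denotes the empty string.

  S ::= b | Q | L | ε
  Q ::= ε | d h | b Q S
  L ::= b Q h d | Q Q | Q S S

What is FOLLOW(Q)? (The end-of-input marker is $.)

FIRST(Q) = {ε, b, d}
FIRST(S) = {ε, b, d}  (via Q, L)
FIRST(L) = {ε, b, d}  (via Q Q, Q S S)
FOLLOW(S) includes $ since S is the start symbol.
FOLLOW(S): in Q::=b Q S, the suffix after S is empty, so FOLLOW(S) ⊇ FOLLOW(Q) = {$, b, d, h}; in L::=Q S S (occurrence 1), S is followed by S with FIRST {ε, b, d}; in L::=Q S S (occurrence 1), the suffix after S is nullable, so FOLLOW(S) ⊇ FOLLOW(L) = {$, b, d, h}; in L::=Q S S (occurrence 2), the suffix after S is empty, so FOLLOW(S) ⊇ FOLLOW(L) = {$, b, d, h}. Thus FOLLOW(S) = {$, b, d, h}.
FOLLOW(L): in S::=L, the suffix after L is empty, so FOLLOW(L) ⊇ FOLLOW(S) = {$, b, d, h}. Thus FOLLOW(L) = {$, b, d, h}.
FOLLOW(Q): in S::=Q, the suffix after Q is empty, so FOLLOW(Q) ⊇ FOLLOW(S) = {$, b, d, h}; in Q::=b Q S, Q is followed by S with FIRST {ε, b, d}; in Q::=b Q S, the suffix after Q is nullable (adds nothing new); in L::=b Q h d, Q is followed by h d with FIRST {h}; in L::=Q Q (occurrence 1), Q is followed by Q with FIRST {ε, b, d}; in L::=Q Q (occurrence 1), the suffix after Q is nullable, so FOLLOW(Q) ⊇ FOLLOW(L) = {$, b, d, h}; in L::=Q Q (occurrence 2), the suffix after Q is empty, so FOLLOW(Q) ⊇ FOLLOW(L) = {$, b, d, h}; in L::=Q S S, Q is followed by S S with FIRST {ε, b, d}; in L::=Q S S, the suffix after Q is nullable, so FOLLOW(Q) ⊇ FOLLOW(L) = {$, b, d, h}. Thus FOLLOW(Q) = {$, b, d, h}.

{$, b, d, h}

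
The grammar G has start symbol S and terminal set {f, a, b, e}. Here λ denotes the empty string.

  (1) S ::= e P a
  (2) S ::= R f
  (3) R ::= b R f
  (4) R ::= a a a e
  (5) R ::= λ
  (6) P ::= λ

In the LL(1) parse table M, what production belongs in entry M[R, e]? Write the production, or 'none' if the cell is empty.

FIRST(R): from R::=b R f we get {b}; from R::=a a a e we get {a}; from R::=λ we get {λ}. So FIRST(R) = {λ, a, b}.
FIRST(P): from P::=λ we get {λ}. So FIRST(P) = {λ}.
FIRST(S): from S::=e P a we get {e}; from S::=R f we get {a, b, f}. So FIRST(S) = {a, b, e, f}.
FOLLOW(S) includes $ since S is the start symbol.
FOLLOW(R): in S::=R f, R is followed by f with FIRST {f}; in R::=b R f, R is followed by f with FIRST {f}. Thus FOLLOW(R) = {f}.
For R ::= b R f: FIRST(b R f) = {b}, so it goes in M[R, t] for t ∈ {b}.
For R ::= a a a e: FIRST(a a a e) = {a}, so it goes in M[R, t] for t ∈ {a}.
For R ::= λ: FIRST(λ) = {λ}, so it goes in M[R, t] for t ∈ {}; since λ ∈ FIRST, also for every t ∈ FOLLOW(R) = {f}.
None of these place a production in M[R, e].

none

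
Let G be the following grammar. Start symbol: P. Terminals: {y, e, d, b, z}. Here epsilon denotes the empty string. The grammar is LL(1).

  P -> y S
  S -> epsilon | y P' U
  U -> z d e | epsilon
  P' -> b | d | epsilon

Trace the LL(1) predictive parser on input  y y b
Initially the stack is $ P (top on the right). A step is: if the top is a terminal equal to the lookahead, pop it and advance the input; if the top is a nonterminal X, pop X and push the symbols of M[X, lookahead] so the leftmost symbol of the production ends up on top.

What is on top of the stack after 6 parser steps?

step 1: stack=$ P  input=y y b $  — expand P -> y S
step 2: stack=$ S y  input=y y b $  — match y
step 3: stack=$ S  input=y b $  — expand S -> y P' U
step 4: stack=$ U P' y  input=y b $  — match y
step 5: stack=$ U P'  input=b $  — expand P' -> b
step 6: stack=$ U b  input=b $  — match b
Stack after step 6: $ U (top = U).

U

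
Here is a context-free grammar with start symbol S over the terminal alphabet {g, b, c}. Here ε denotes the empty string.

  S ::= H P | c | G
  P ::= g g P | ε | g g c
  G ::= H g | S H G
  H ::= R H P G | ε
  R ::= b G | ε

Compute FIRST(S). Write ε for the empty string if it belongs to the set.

FIRST(P): from P::=g g P we get {g}; from P::=ε we get {ε}; from P::=g g c we get {g}. So FIRST(P) = {ε, g}.
FIRST(R): from R::=b G we get {b}; from R::=ε we get {ε}. So FIRST(R) = {ε, b}.
FIRST(S): from S::=H P we get {ε, b, c, g}; from S::=c we get {c}; from S::=G we get {b, c, g}. So FIRST(S) = {ε, b, c, g}.
FIRST(G): from G::=H g we get {b, c, g}; from G::=S H G we get {b, c, g}. So FIRST(G) = {b, c, g}.
FIRST(H): from H::=R H P G we get {b, c, g}; from H::=ε we get {ε}. So FIRST(H) = {ε, b, c, g}.

{ε, b, c, g}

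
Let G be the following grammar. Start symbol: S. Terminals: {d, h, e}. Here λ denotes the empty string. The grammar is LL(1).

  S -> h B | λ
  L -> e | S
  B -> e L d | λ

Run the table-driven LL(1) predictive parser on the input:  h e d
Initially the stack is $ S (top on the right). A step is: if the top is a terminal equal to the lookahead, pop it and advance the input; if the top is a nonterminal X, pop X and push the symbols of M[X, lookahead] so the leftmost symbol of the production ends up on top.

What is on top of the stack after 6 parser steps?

     Stack    Input    Action
  1  $ S      h e d $  expand S -> h B
  2  $ B h    h e d $  match h
  3  $ B      e d $    expand B -> e L d
  4  $ d L e  e d $    match e
  5  $ d L    d $      expand L -> S
  6  $ d S    d $      expand S -> λ
Stack after step 6: $ d (top = d).

d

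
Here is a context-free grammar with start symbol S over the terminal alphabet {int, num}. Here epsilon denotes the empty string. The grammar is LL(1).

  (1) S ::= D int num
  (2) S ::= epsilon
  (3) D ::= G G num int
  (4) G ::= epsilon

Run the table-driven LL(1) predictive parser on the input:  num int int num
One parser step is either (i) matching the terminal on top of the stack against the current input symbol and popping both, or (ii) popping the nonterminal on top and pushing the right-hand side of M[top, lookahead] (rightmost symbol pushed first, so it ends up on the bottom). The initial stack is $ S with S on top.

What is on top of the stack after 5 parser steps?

int

step 1: stack=$ S  input=num int int num $  — expand S ::= D int num
step 2: stack=$ num int D  input=num int int num $  — expand D ::= G G num int
step 3: stack=$ num int int num G G  input=num int int num $  — expand G ::= epsilon
step 4: stack=$ num int int num G  input=num int int num $  — expand G ::= epsilon
step 5: stack=$ num int int num  input=num int int num $  — match num
Stack after step 5: $ num int int (top = int).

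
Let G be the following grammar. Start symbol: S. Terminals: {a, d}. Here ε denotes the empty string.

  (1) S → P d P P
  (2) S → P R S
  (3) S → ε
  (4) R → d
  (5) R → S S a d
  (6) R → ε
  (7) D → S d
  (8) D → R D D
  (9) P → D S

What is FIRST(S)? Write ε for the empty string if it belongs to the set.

FIRST(S) = {ε, a, d}  (via P d P P, P R S)
FIRST(R) = {ε, a, d}  (via S S a d)
FIRST(D) = {a, d}  (via S d, R D D)
FIRST(P) = {a, d}  (via D S)

{ε, a, d}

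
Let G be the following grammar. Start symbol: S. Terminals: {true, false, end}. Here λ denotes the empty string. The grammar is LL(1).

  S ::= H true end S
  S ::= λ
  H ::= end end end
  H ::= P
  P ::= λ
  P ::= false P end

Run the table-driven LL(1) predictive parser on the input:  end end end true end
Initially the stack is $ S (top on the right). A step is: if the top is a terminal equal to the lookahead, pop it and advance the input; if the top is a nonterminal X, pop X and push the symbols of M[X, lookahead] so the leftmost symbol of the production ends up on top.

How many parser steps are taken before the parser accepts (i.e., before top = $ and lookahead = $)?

8

     Stack                     Input                   Action
  1  $ S                       end end end true end $  expand S ::= H true end S
  2  $ S end true H            end end end true end $  expand H ::= end end end
  3  $ S end true end end end  end end end true end $  match end
  4  $ S end true end end      end end true end $      match end
  5  $ S end true end          end true end $          match end
  6  $ S end true              true end $              match true
  7  $ S end                   end $                   match end
  8  $ S                       $                       expand S ::= λ
Accept reached after 8 steps.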